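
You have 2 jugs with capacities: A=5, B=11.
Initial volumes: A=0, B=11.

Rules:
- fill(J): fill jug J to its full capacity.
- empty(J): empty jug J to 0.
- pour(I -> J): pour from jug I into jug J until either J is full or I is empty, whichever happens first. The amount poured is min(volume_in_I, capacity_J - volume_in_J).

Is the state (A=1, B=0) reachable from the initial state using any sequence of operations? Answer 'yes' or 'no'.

BFS from (A=0, B=11):
  1. pour(B -> A) -> (A=5 B=6)
  2. empty(A) -> (A=0 B=6)
  3. pour(B -> A) -> (A=5 B=1)
  4. empty(A) -> (A=0 B=1)
  5. pour(B -> A) -> (A=1 B=0)
Target reached → yes.

Answer: yes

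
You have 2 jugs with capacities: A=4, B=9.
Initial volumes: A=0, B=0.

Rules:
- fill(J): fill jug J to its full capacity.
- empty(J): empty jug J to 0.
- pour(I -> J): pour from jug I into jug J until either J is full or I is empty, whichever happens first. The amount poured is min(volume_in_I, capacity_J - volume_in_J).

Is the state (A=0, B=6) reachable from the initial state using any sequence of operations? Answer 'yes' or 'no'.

Answer: yes

Derivation:
BFS from (A=0, B=0):
  1. fill(B) -> (A=0 B=9)
  2. pour(B -> A) -> (A=4 B=5)
  3. empty(A) -> (A=0 B=5)
  4. pour(B -> A) -> (A=4 B=1)
  5. empty(A) -> (A=0 B=1)
  6. pour(B -> A) -> (A=1 B=0)
  7. fill(B) -> (A=1 B=9)
  8. pour(B -> A) -> (A=4 B=6)
  9. empty(A) -> (A=0 B=6)
Target reached → yes.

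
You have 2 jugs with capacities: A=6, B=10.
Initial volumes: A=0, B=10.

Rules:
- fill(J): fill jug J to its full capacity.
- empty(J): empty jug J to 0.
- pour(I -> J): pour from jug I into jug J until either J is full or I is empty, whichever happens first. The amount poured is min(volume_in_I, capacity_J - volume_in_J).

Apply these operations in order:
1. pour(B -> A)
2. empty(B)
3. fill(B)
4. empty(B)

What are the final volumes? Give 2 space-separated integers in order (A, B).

Answer: 6 0

Derivation:
Step 1: pour(B -> A) -> (A=6 B=4)
Step 2: empty(B) -> (A=6 B=0)
Step 3: fill(B) -> (A=6 B=10)
Step 4: empty(B) -> (A=6 B=0)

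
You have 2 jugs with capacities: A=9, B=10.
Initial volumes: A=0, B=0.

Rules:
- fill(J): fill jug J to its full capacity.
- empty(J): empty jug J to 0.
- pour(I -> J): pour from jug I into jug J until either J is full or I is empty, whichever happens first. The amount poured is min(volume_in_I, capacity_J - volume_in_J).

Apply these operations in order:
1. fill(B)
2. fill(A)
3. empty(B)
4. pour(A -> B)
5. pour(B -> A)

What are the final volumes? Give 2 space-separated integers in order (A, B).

Answer: 9 0

Derivation:
Step 1: fill(B) -> (A=0 B=10)
Step 2: fill(A) -> (A=9 B=10)
Step 3: empty(B) -> (A=9 B=0)
Step 4: pour(A -> B) -> (A=0 B=9)
Step 5: pour(B -> A) -> (A=9 B=0)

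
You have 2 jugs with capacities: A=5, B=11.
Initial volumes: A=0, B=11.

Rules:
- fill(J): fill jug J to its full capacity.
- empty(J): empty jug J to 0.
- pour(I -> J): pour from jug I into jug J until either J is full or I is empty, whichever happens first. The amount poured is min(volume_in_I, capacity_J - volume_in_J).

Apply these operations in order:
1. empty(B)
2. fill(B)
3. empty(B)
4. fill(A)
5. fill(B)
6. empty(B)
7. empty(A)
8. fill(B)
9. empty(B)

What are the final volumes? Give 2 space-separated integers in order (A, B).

Answer: 0 0

Derivation:
Step 1: empty(B) -> (A=0 B=0)
Step 2: fill(B) -> (A=0 B=11)
Step 3: empty(B) -> (A=0 B=0)
Step 4: fill(A) -> (A=5 B=0)
Step 5: fill(B) -> (A=5 B=11)
Step 6: empty(B) -> (A=5 B=0)
Step 7: empty(A) -> (A=0 B=0)
Step 8: fill(B) -> (A=0 B=11)
Step 9: empty(B) -> (A=0 B=0)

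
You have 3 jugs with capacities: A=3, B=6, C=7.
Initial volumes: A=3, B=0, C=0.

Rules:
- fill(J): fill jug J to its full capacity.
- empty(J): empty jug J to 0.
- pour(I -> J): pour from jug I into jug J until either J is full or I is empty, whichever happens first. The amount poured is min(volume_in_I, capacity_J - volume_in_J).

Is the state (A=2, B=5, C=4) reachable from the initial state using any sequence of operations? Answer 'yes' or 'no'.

Answer: no

Derivation:
BFS explored all 164 reachable states.
Reachable set includes: (0,0,0), (0,0,1), (0,0,2), (0,0,3), (0,0,4), (0,0,5), (0,0,6), (0,0,7), (0,1,0), (0,1,1), (0,1,2), (0,1,3) ...
Target (A=2, B=5, C=4) not in reachable set → no.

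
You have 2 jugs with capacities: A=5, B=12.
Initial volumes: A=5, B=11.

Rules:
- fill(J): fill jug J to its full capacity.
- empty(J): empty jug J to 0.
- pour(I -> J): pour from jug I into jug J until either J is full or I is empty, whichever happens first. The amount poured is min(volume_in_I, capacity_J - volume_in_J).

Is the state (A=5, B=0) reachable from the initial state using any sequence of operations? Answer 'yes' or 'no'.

BFS from (A=5, B=11):
  1. empty(B) -> (A=5 B=0)
Target reached → yes.

Answer: yes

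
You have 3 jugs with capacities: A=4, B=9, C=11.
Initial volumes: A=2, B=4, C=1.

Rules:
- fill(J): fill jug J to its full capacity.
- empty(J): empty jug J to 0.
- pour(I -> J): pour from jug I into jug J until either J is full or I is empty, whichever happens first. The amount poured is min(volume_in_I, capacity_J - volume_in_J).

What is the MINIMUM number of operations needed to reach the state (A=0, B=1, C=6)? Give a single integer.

BFS from (A=2, B=4, C=1). One shortest path:
  1. pour(A -> B) -> (A=0 B=6 C=1)
  2. pour(C -> A) -> (A=1 B=6 C=0)
  3. pour(B -> C) -> (A=1 B=0 C=6)
  4. pour(A -> B) -> (A=0 B=1 C=6)
Reached target in 4 moves.

Answer: 4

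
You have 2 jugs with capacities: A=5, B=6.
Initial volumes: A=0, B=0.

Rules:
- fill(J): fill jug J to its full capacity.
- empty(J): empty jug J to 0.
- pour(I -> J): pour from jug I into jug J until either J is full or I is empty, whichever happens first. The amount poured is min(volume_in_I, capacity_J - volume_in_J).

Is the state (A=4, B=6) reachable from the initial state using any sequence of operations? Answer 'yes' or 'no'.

BFS from (A=0, B=0):
  1. fill(A) -> (A=5 B=0)
  2. pour(A -> B) -> (A=0 B=5)
  3. fill(A) -> (A=5 B=5)
  4. pour(A -> B) -> (A=4 B=6)
Target reached → yes.

Answer: yes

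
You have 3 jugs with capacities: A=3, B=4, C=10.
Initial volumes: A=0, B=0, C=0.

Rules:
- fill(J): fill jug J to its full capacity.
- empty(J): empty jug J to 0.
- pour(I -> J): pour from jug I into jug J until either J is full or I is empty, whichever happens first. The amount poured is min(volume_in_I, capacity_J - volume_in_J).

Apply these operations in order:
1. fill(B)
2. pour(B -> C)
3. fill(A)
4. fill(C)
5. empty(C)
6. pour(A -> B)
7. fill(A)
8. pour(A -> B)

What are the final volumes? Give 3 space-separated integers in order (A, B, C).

Step 1: fill(B) -> (A=0 B=4 C=0)
Step 2: pour(B -> C) -> (A=0 B=0 C=4)
Step 3: fill(A) -> (A=3 B=0 C=4)
Step 4: fill(C) -> (A=3 B=0 C=10)
Step 5: empty(C) -> (A=3 B=0 C=0)
Step 6: pour(A -> B) -> (A=0 B=3 C=0)
Step 7: fill(A) -> (A=3 B=3 C=0)
Step 8: pour(A -> B) -> (A=2 B=4 C=0)

Answer: 2 4 0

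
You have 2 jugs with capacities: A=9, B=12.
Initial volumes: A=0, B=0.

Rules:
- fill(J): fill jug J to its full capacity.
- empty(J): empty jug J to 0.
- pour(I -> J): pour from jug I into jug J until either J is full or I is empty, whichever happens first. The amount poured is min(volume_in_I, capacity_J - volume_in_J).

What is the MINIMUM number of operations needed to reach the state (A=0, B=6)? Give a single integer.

Answer: 6

Derivation:
BFS from (A=0, B=0). One shortest path:
  1. fill(A) -> (A=9 B=0)
  2. pour(A -> B) -> (A=0 B=9)
  3. fill(A) -> (A=9 B=9)
  4. pour(A -> B) -> (A=6 B=12)
  5. empty(B) -> (A=6 B=0)
  6. pour(A -> B) -> (A=0 B=6)
Reached target in 6 moves.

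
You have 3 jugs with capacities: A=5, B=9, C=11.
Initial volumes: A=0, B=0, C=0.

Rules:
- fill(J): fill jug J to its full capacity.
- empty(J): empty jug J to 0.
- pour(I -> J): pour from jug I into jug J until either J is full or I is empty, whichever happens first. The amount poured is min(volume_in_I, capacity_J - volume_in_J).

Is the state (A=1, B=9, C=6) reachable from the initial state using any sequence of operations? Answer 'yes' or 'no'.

Answer: yes

Derivation:
BFS from (A=0, B=0, C=0):
  1. fill(A) -> (A=5 B=0 C=0)
  2. fill(C) -> (A=5 B=0 C=11)
  3. pour(A -> B) -> (A=0 B=5 C=11)
  4. pour(C -> A) -> (A=5 B=5 C=6)
  5. pour(A -> B) -> (A=1 B=9 C=6)
Target reached → yes.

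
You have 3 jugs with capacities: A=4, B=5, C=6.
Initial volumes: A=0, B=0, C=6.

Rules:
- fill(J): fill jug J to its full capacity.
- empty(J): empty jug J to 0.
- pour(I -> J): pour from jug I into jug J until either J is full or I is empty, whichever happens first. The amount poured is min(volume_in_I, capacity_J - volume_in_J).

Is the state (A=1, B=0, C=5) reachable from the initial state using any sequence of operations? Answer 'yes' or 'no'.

BFS from (A=0, B=0, C=6):
  1. pour(C -> B) -> (A=0 B=5 C=1)
  2. pour(C -> A) -> (A=1 B=5 C=0)
  3. pour(B -> C) -> (A=1 B=0 C=5)
Target reached → yes.

Answer: yes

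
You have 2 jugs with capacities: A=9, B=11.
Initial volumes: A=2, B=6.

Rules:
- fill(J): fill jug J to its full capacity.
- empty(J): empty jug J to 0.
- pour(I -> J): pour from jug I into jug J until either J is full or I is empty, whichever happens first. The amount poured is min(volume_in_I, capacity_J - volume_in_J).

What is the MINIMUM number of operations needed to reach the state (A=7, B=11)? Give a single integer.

BFS from (A=2, B=6). One shortest path:
  1. fill(A) -> (A=9 B=6)
  2. empty(B) -> (A=9 B=0)
  3. pour(A -> B) -> (A=0 B=9)
  4. fill(A) -> (A=9 B=9)
  5. pour(A -> B) -> (A=7 B=11)
Reached target in 5 moves.

Answer: 5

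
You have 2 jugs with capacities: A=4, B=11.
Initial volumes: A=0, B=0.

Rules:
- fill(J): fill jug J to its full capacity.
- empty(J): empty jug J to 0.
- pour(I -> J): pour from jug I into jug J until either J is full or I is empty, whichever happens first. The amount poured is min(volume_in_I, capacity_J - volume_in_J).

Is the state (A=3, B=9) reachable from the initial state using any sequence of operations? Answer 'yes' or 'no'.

BFS explored all 30 reachable states.
Reachable set includes: (0,0), (0,1), (0,2), (0,3), (0,4), (0,5), (0,6), (0,7), (0,8), (0,9), (0,10), (0,11) ...
Target (A=3, B=9) not in reachable set → no.

Answer: no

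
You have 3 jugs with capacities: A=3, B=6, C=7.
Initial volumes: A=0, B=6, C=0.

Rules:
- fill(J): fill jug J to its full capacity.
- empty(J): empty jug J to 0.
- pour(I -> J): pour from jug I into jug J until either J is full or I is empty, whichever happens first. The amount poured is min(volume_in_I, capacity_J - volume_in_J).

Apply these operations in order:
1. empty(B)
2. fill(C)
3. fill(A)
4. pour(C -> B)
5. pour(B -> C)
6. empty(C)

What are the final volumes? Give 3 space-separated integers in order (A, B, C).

Step 1: empty(B) -> (A=0 B=0 C=0)
Step 2: fill(C) -> (A=0 B=0 C=7)
Step 3: fill(A) -> (A=3 B=0 C=7)
Step 4: pour(C -> B) -> (A=3 B=6 C=1)
Step 5: pour(B -> C) -> (A=3 B=0 C=7)
Step 6: empty(C) -> (A=3 B=0 C=0)

Answer: 3 0 0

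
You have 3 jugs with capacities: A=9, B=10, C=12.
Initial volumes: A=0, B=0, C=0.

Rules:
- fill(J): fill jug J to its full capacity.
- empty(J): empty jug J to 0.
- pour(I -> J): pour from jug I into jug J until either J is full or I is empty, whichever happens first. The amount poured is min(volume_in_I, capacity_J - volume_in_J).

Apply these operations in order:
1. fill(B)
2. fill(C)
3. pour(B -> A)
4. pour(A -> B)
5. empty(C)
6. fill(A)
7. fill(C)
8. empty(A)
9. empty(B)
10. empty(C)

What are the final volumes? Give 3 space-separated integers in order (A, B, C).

Answer: 0 0 0

Derivation:
Step 1: fill(B) -> (A=0 B=10 C=0)
Step 2: fill(C) -> (A=0 B=10 C=12)
Step 3: pour(B -> A) -> (A=9 B=1 C=12)
Step 4: pour(A -> B) -> (A=0 B=10 C=12)
Step 5: empty(C) -> (A=0 B=10 C=0)
Step 6: fill(A) -> (A=9 B=10 C=0)
Step 7: fill(C) -> (A=9 B=10 C=12)
Step 8: empty(A) -> (A=0 B=10 C=12)
Step 9: empty(B) -> (A=0 B=0 C=12)
Step 10: empty(C) -> (A=0 B=0 C=0)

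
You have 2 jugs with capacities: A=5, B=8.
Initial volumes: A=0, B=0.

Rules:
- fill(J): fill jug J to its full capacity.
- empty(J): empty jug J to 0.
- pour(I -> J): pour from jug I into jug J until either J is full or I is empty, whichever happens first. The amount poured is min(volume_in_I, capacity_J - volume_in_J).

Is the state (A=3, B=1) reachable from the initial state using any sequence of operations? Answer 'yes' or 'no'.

BFS explored all 26 reachable states.
Reachable set includes: (0,0), (0,1), (0,2), (0,3), (0,4), (0,5), (0,6), (0,7), (0,8), (1,0), (1,8), (2,0) ...
Target (A=3, B=1) not in reachable set → no.

Answer: no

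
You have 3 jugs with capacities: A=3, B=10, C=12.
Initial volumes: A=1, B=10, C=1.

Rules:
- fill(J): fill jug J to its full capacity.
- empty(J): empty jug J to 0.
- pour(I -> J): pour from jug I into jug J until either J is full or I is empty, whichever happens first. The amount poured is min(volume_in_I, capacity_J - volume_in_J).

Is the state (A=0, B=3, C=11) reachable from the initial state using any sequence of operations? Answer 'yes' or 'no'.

BFS from (A=1, B=10, C=1):
  1. fill(A) -> (A=3 B=10 C=1)
  2. pour(B -> C) -> (A=3 B=0 C=11)
  3. pour(A -> B) -> (A=0 B=3 C=11)
Target reached → yes.

Answer: yes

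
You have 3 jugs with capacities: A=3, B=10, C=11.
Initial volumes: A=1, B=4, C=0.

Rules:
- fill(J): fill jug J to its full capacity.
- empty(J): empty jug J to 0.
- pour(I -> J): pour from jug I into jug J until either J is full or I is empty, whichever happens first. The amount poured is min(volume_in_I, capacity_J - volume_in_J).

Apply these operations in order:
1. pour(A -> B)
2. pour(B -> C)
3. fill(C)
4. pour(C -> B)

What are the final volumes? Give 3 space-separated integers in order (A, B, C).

Answer: 0 10 1

Derivation:
Step 1: pour(A -> B) -> (A=0 B=5 C=0)
Step 2: pour(B -> C) -> (A=0 B=0 C=5)
Step 3: fill(C) -> (A=0 B=0 C=11)
Step 4: pour(C -> B) -> (A=0 B=10 C=1)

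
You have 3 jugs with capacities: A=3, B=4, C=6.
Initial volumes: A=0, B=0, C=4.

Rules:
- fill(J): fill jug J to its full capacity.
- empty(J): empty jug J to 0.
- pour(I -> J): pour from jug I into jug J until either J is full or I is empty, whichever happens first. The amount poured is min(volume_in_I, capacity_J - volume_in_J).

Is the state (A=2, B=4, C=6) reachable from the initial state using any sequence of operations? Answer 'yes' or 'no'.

Answer: yes

Derivation:
BFS from (A=0, B=0, C=4):
  1. fill(B) -> (A=0 B=4 C=4)
  2. pour(B -> C) -> (A=0 B=2 C=6)
  3. pour(B -> A) -> (A=2 B=0 C=6)
  4. fill(B) -> (A=2 B=4 C=6)
Target reached → yes.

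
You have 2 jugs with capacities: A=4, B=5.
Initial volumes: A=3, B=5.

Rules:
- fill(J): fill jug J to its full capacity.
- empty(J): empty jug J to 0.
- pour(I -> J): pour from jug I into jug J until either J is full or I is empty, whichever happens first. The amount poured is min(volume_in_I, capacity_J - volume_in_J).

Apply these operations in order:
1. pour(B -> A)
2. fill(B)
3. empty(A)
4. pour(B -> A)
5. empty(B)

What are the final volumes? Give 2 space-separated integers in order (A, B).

Step 1: pour(B -> A) -> (A=4 B=4)
Step 2: fill(B) -> (A=4 B=5)
Step 3: empty(A) -> (A=0 B=5)
Step 4: pour(B -> A) -> (A=4 B=1)
Step 5: empty(B) -> (A=4 B=0)

Answer: 4 0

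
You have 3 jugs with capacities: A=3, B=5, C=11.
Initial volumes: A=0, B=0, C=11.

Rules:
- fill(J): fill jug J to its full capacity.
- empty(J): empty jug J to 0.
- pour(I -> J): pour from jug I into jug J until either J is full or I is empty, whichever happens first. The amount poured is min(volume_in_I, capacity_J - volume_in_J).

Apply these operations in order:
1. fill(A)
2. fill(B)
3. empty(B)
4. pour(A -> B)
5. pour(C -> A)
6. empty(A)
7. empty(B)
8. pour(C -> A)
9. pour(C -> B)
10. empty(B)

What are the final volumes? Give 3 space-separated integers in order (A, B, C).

Step 1: fill(A) -> (A=3 B=0 C=11)
Step 2: fill(B) -> (A=3 B=5 C=11)
Step 3: empty(B) -> (A=3 B=0 C=11)
Step 4: pour(A -> B) -> (A=0 B=3 C=11)
Step 5: pour(C -> A) -> (A=3 B=3 C=8)
Step 6: empty(A) -> (A=0 B=3 C=8)
Step 7: empty(B) -> (A=0 B=0 C=8)
Step 8: pour(C -> A) -> (A=3 B=0 C=5)
Step 9: pour(C -> B) -> (A=3 B=5 C=0)
Step 10: empty(B) -> (A=3 B=0 C=0)

Answer: 3 0 0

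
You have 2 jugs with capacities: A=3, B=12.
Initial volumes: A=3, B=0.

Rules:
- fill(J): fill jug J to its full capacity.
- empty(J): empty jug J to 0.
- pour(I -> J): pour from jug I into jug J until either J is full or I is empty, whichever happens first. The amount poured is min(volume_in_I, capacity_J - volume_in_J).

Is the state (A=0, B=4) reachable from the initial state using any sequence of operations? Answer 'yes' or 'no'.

BFS explored all 10 reachable states.
Reachable set includes: (0,0), (0,3), (0,6), (0,9), (0,12), (3,0), (3,3), (3,6), (3,9), (3,12)
Target (A=0, B=4) not in reachable set → no.

Answer: no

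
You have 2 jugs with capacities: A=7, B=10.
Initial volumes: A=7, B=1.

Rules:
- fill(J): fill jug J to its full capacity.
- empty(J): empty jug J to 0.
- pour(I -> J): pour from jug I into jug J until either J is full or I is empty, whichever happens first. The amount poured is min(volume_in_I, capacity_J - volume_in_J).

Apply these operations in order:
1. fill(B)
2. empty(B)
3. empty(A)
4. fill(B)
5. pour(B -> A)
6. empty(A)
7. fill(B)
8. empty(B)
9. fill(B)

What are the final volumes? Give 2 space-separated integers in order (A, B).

Answer: 0 10

Derivation:
Step 1: fill(B) -> (A=7 B=10)
Step 2: empty(B) -> (A=7 B=0)
Step 3: empty(A) -> (A=0 B=0)
Step 4: fill(B) -> (A=0 B=10)
Step 5: pour(B -> A) -> (A=7 B=3)
Step 6: empty(A) -> (A=0 B=3)
Step 7: fill(B) -> (A=0 B=10)
Step 8: empty(B) -> (A=0 B=0)
Step 9: fill(B) -> (A=0 B=10)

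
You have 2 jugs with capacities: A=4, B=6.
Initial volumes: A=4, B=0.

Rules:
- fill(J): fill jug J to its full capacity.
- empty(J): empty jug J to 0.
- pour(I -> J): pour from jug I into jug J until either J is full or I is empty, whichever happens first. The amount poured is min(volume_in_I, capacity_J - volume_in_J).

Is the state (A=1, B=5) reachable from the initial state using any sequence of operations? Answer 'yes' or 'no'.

BFS explored all 10 reachable states.
Reachable set includes: (0,0), (0,2), (0,4), (0,6), (2,0), (2,6), (4,0), (4,2), (4,4), (4,6)
Target (A=1, B=5) not in reachable set → no.

Answer: no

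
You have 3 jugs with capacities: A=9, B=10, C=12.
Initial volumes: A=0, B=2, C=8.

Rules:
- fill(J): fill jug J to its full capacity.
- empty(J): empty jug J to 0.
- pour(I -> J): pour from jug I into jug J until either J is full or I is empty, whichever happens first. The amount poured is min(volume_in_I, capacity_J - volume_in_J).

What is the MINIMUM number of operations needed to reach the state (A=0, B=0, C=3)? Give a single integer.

BFS from (A=0, B=2, C=8). One shortest path:
  1. empty(B) -> (A=0 B=0 C=8)
  2. fill(C) -> (A=0 B=0 C=12)
  3. pour(C -> A) -> (A=9 B=0 C=3)
  4. empty(A) -> (A=0 B=0 C=3)
Reached target in 4 moves.

Answer: 4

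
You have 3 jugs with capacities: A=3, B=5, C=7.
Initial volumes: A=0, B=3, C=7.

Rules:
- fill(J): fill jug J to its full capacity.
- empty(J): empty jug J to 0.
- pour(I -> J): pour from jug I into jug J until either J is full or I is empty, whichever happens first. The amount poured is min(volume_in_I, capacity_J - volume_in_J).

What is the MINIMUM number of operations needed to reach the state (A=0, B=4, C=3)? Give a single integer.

BFS from (A=0, B=3, C=7). One shortest path:
  1. empty(B) -> (A=0 B=0 C=7)
  2. pour(C -> A) -> (A=3 B=0 C=4)
  3. pour(C -> B) -> (A=3 B=4 C=0)
  4. pour(A -> C) -> (A=0 B=4 C=3)
Reached target in 4 moves.

Answer: 4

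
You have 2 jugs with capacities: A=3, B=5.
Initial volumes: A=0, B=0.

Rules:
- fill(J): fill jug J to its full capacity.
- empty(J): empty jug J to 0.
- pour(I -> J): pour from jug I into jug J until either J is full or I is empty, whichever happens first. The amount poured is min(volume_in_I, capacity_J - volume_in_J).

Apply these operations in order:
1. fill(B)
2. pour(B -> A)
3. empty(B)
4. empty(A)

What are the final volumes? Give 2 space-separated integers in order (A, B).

Answer: 0 0

Derivation:
Step 1: fill(B) -> (A=0 B=5)
Step 2: pour(B -> A) -> (A=3 B=2)
Step 3: empty(B) -> (A=3 B=0)
Step 4: empty(A) -> (A=0 B=0)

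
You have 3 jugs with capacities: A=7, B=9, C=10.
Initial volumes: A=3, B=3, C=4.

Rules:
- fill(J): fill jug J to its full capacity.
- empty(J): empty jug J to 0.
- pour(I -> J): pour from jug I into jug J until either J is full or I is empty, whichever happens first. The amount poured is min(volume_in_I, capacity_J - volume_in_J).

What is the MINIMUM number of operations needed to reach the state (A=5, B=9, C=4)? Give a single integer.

BFS from (A=3, B=3, C=4). One shortest path:
  1. fill(A) -> (A=7 B=3 C=4)
  2. empty(B) -> (A=7 B=0 C=4)
  3. pour(A -> B) -> (A=0 B=7 C=4)
  4. fill(A) -> (A=7 B=7 C=4)
  5. pour(A -> B) -> (A=5 B=9 C=4)
Reached target in 5 moves.

Answer: 5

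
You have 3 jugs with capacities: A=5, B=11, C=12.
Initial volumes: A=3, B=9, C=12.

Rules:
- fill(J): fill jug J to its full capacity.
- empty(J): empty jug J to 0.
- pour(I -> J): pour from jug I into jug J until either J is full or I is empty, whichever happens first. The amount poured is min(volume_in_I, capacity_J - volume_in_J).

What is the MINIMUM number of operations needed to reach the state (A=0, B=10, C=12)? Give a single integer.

BFS from (A=3, B=9, C=12). One shortest path:
  1. fill(A) -> (A=5 B=9 C=12)
  2. empty(B) -> (A=5 B=0 C=12)
  3. pour(A -> B) -> (A=0 B=5 C=12)
  4. fill(A) -> (A=5 B=5 C=12)
  5. pour(A -> B) -> (A=0 B=10 C=12)
Reached target in 5 moves.

Answer: 5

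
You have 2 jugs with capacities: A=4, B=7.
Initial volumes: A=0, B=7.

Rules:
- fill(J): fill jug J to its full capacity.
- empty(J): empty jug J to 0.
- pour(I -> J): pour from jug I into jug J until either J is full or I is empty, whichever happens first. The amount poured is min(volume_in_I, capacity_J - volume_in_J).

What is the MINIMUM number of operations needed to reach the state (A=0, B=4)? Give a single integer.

Answer: 3

Derivation:
BFS from (A=0, B=7). One shortest path:
  1. fill(A) -> (A=4 B=7)
  2. empty(B) -> (A=4 B=0)
  3. pour(A -> B) -> (A=0 B=4)
Reached target in 3 moves.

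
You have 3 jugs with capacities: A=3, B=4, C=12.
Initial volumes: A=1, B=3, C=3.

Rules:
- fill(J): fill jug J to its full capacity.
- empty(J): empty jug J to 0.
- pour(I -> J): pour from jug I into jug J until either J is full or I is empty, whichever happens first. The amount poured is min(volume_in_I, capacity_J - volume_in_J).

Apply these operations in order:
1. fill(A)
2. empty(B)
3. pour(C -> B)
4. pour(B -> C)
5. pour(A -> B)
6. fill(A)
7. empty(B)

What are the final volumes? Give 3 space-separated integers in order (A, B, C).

Answer: 3 0 3

Derivation:
Step 1: fill(A) -> (A=3 B=3 C=3)
Step 2: empty(B) -> (A=3 B=0 C=3)
Step 3: pour(C -> B) -> (A=3 B=3 C=0)
Step 4: pour(B -> C) -> (A=3 B=0 C=3)
Step 5: pour(A -> B) -> (A=0 B=3 C=3)
Step 6: fill(A) -> (A=3 B=3 C=3)
Step 7: empty(B) -> (A=3 B=0 C=3)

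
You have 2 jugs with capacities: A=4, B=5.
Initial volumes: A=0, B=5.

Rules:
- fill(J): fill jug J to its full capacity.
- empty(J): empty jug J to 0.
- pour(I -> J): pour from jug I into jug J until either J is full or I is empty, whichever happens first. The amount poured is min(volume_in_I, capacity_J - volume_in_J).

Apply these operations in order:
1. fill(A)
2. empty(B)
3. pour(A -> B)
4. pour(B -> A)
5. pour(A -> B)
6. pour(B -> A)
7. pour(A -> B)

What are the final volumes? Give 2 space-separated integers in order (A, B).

Step 1: fill(A) -> (A=4 B=5)
Step 2: empty(B) -> (A=4 B=0)
Step 3: pour(A -> B) -> (A=0 B=4)
Step 4: pour(B -> A) -> (A=4 B=0)
Step 5: pour(A -> B) -> (A=0 B=4)
Step 6: pour(B -> A) -> (A=4 B=0)
Step 7: pour(A -> B) -> (A=0 B=4)

Answer: 0 4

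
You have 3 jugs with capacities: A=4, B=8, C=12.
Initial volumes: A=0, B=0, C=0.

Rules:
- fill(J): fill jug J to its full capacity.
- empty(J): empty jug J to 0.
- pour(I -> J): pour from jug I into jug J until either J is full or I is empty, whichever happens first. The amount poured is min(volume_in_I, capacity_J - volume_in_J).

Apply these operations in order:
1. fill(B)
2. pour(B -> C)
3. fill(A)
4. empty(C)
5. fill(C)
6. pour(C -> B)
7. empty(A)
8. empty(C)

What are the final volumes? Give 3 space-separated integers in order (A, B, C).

Answer: 0 8 0

Derivation:
Step 1: fill(B) -> (A=0 B=8 C=0)
Step 2: pour(B -> C) -> (A=0 B=0 C=8)
Step 3: fill(A) -> (A=4 B=0 C=8)
Step 4: empty(C) -> (A=4 B=0 C=0)
Step 5: fill(C) -> (A=4 B=0 C=12)
Step 6: pour(C -> B) -> (A=4 B=8 C=4)
Step 7: empty(A) -> (A=0 B=8 C=4)
Step 8: empty(C) -> (A=0 B=8 C=0)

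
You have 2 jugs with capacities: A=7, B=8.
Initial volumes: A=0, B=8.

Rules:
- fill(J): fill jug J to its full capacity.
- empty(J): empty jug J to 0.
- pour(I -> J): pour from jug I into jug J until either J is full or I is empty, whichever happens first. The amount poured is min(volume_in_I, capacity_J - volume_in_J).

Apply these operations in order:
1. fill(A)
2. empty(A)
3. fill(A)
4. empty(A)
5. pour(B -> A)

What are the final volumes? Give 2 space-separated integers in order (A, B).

Step 1: fill(A) -> (A=7 B=8)
Step 2: empty(A) -> (A=0 B=8)
Step 3: fill(A) -> (A=7 B=8)
Step 4: empty(A) -> (A=0 B=8)
Step 5: pour(B -> A) -> (A=7 B=1)

Answer: 7 1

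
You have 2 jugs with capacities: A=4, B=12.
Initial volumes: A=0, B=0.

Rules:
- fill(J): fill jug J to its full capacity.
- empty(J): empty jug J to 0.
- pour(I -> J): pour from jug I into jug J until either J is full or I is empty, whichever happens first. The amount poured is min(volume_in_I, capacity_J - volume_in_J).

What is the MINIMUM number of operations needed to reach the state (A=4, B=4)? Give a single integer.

Answer: 3

Derivation:
BFS from (A=0, B=0). One shortest path:
  1. fill(A) -> (A=4 B=0)
  2. pour(A -> B) -> (A=0 B=4)
  3. fill(A) -> (A=4 B=4)
Reached target in 3 moves.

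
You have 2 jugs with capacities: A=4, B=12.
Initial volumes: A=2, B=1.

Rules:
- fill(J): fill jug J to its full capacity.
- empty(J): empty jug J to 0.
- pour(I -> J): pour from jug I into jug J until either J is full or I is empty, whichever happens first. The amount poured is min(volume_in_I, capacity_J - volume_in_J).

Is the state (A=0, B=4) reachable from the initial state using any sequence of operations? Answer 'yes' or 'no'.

Answer: yes

Derivation:
BFS from (A=2, B=1):
  1. fill(A) -> (A=4 B=1)
  2. empty(B) -> (A=4 B=0)
  3. pour(A -> B) -> (A=0 B=4)
Target reached → yes.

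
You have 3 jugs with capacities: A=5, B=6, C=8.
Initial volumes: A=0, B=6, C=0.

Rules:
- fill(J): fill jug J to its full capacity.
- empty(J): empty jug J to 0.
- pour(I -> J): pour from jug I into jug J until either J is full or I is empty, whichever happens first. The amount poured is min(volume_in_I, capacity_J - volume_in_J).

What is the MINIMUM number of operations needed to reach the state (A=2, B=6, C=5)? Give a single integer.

Answer: 7

Derivation:
BFS from (A=0, B=6, C=0). One shortest path:
  1. empty(B) -> (A=0 B=0 C=0)
  2. fill(C) -> (A=0 B=0 C=8)
  3. pour(C -> A) -> (A=5 B=0 C=3)
  4. pour(C -> B) -> (A=5 B=3 C=0)
  5. pour(A -> C) -> (A=0 B=3 C=5)
  6. fill(A) -> (A=5 B=3 C=5)
  7. pour(A -> B) -> (A=2 B=6 C=5)
Reached target in 7 moves.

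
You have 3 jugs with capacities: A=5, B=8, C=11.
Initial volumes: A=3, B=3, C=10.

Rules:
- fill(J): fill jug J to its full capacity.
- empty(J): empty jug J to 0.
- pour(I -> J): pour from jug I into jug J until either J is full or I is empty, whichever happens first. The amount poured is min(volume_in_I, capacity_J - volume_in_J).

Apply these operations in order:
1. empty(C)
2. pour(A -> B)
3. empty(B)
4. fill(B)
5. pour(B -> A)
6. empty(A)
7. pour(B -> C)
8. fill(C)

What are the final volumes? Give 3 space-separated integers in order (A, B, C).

Answer: 0 0 11

Derivation:
Step 1: empty(C) -> (A=3 B=3 C=0)
Step 2: pour(A -> B) -> (A=0 B=6 C=0)
Step 3: empty(B) -> (A=0 B=0 C=0)
Step 4: fill(B) -> (A=0 B=8 C=0)
Step 5: pour(B -> A) -> (A=5 B=3 C=0)
Step 6: empty(A) -> (A=0 B=3 C=0)
Step 7: pour(B -> C) -> (A=0 B=0 C=3)
Step 8: fill(C) -> (A=0 B=0 C=11)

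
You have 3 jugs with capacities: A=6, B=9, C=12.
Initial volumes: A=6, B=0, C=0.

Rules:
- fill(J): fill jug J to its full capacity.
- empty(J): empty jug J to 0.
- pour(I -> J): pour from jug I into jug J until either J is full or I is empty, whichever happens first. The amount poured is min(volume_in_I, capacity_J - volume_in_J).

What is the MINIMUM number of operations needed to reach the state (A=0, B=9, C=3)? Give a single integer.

BFS from (A=6, B=0, C=0). One shortest path:
  1. empty(A) -> (A=0 B=0 C=0)
  2. fill(C) -> (A=0 B=0 C=12)
  3. pour(C -> B) -> (A=0 B=9 C=3)
Reached target in 3 moves.

Answer: 3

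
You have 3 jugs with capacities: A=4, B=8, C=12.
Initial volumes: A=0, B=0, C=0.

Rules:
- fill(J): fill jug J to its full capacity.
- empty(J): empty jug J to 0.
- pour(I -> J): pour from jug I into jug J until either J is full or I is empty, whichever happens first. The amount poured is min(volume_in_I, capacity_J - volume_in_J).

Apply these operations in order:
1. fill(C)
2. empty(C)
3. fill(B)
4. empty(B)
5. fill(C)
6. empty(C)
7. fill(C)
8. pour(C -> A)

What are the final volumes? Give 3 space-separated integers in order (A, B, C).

Step 1: fill(C) -> (A=0 B=0 C=12)
Step 2: empty(C) -> (A=0 B=0 C=0)
Step 3: fill(B) -> (A=0 B=8 C=0)
Step 4: empty(B) -> (A=0 B=0 C=0)
Step 5: fill(C) -> (A=0 B=0 C=12)
Step 6: empty(C) -> (A=0 B=0 C=0)
Step 7: fill(C) -> (A=0 B=0 C=12)
Step 8: pour(C -> A) -> (A=4 B=0 C=8)

Answer: 4 0 8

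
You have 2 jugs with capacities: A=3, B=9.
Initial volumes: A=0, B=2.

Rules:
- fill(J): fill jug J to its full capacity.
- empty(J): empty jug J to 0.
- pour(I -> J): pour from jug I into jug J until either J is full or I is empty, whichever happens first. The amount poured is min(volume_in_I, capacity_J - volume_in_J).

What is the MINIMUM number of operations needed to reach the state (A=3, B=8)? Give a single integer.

BFS from (A=0, B=2). One shortest path:
  1. pour(B -> A) -> (A=2 B=0)
  2. fill(B) -> (A=2 B=9)
  3. pour(B -> A) -> (A=3 B=8)
Reached target in 3 moves.

Answer: 3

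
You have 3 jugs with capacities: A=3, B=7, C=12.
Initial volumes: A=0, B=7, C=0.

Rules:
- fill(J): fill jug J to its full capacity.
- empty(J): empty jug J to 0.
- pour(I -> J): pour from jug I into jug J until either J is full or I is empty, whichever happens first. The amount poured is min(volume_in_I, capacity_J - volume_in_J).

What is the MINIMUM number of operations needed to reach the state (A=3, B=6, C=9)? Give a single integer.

BFS from (A=0, B=7, C=0). One shortest path:
  1. fill(A) -> (A=3 B=7 C=0)
  2. empty(B) -> (A=3 B=0 C=0)
  3. fill(C) -> (A=3 B=0 C=12)
  4. pour(A -> B) -> (A=0 B=3 C=12)
  5. fill(A) -> (A=3 B=3 C=12)
  6. pour(A -> B) -> (A=0 B=6 C=12)
  7. pour(C -> A) -> (A=3 B=6 C=9)
Reached target in 7 moves.

Answer: 7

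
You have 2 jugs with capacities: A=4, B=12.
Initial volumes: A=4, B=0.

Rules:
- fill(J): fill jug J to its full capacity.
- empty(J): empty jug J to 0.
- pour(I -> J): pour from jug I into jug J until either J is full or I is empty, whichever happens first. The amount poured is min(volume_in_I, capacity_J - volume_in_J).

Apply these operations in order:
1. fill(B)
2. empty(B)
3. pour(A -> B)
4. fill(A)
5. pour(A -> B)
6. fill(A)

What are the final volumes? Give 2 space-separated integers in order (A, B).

Step 1: fill(B) -> (A=4 B=12)
Step 2: empty(B) -> (A=4 B=0)
Step 3: pour(A -> B) -> (A=0 B=4)
Step 4: fill(A) -> (A=4 B=4)
Step 5: pour(A -> B) -> (A=0 B=8)
Step 6: fill(A) -> (A=4 B=8)

Answer: 4 8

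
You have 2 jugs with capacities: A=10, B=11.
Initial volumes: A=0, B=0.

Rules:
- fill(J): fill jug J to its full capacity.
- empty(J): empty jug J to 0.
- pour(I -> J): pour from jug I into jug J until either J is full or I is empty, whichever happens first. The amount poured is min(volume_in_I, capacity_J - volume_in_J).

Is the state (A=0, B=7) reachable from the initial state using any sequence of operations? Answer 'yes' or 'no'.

Answer: yes

Derivation:
BFS from (A=0, B=0):
  1. fill(A) -> (A=10 B=0)
  2. pour(A -> B) -> (A=0 B=10)
  3. fill(A) -> (A=10 B=10)
  4. pour(A -> B) -> (A=9 B=11)
  5. empty(B) -> (A=9 B=0)
  6. pour(A -> B) -> (A=0 B=9)
  7. fill(A) -> (A=10 B=9)
  8. pour(A -> B) -> (A=8 B=11)
  9. empty(B) -> (A=8 B=0)
  10. pour(A -> B) -> (A=0 B=8)
  11. fill(A) -> (A=10 B=8)
  12. pour(A -> B) -> (A=7 B=11)
  13. empty(B) -> (A=7 B=0)
  14. pour(A -> B) -> (A=0 B=7)
Target reached → yes.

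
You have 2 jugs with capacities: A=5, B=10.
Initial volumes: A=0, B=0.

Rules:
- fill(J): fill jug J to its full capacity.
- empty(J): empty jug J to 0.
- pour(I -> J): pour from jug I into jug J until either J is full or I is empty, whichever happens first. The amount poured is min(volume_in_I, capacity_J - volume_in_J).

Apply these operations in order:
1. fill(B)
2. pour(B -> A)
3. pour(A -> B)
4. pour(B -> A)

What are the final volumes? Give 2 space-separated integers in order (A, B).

Answer: 5 5

Derivation:
Step 1: fill(B) -> (A=0 B=10)
Step 2: pour(B -> A) -> (A=5 B=5)
Step 3: pour(A -> B) -> (A=0 B=10)
Step 4: pour(B -> A) -> (A=5 B=5)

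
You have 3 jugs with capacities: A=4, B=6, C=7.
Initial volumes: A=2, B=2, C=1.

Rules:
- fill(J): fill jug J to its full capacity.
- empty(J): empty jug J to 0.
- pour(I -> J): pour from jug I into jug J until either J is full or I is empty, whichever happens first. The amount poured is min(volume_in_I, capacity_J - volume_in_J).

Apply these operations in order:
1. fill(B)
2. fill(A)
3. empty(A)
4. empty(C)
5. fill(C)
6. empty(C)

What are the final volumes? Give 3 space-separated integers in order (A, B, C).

Step 1: fill(B) -> (A=2 B=6 C=1)
Step 2: fill(A) -> (A=4 B=6 C=1)
Step 3: empty(A) -> (A=0 B=6 C=1)
Step 4: empty(C) -> (A=0 B=6 C=0)
Step 5: fill(C) -> (A=0 B=6 C=7)
Step 6: empty(C) -> (A=0 B=6 C=0)

Answer: 0 6 0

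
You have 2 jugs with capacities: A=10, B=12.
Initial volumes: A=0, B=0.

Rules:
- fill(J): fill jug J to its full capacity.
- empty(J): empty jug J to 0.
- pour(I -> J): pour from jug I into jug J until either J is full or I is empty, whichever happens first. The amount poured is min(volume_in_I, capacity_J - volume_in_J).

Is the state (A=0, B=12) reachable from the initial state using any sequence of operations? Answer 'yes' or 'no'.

BFS from (A=0, B=0):
  1. fill(B) -> (A=0 B=12)
Target reached → yes.

Answer: yes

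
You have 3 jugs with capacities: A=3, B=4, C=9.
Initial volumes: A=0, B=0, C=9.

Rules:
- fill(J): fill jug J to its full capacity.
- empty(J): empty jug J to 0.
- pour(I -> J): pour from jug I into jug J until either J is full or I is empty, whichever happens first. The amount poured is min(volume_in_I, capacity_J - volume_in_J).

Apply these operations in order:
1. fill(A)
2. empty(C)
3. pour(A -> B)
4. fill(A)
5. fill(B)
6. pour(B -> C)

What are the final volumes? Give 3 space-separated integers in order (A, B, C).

Answer: 3 0 4

Derivation:
Step 1: fill(A) -> (A=3 B=0 C=9)
Step 2: empty(C) -> (A=3 B=0 C=0)
Step 3: pour(A -> B) -> (A=0 B=3 C=0)
Step 4: fill(A) -> (A=3 B=3 C=0)
Step 5: fill(B) -> (A=3 B=4 C=0)
Step 6: pour(B -> C) -> (A=3 B=0 C=4)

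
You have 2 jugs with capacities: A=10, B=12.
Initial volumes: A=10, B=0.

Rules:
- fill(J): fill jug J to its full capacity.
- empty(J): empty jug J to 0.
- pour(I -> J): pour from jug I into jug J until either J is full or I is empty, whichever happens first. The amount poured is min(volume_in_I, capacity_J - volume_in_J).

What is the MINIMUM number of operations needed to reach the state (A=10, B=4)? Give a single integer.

Answer: 7

Derivation:
BFS from (A=10, B=0). One shortest path:
  1. empty(A) -> (A=0 B=0)
  2. fill(B) -> (A=0 B=12)
  3. pour(B -> A) -> (A=10 B=2)
  4. empty(A) -> (A=0 B=2)
  5. pour(B -> A) -> (A=2 B=0)
  6. fill(B) -> (A=2 B=12)
  7. pour(B -> A) -> (A=10 B=4)
Reached target in 7 moves.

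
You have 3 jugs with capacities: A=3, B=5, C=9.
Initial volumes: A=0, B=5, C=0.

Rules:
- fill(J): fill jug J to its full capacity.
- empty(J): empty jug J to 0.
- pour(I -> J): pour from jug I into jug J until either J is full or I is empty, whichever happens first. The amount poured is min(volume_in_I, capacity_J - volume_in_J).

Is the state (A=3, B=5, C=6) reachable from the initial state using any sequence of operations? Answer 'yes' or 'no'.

Answer: yes

Derivation:
BFS from (A=0, B=5, C=0):
  1. fill(C) -> (A=0 B=5 C=9)
  2. pour(C -> A) -> (A=3 B=5 C=6)
Target reached → yes.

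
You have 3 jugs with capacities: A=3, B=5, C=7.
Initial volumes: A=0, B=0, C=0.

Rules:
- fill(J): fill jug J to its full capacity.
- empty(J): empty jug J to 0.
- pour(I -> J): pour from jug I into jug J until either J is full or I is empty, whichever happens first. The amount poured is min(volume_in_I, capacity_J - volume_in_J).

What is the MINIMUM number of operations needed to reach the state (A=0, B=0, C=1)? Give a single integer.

BFS from (A=0, B=0, C=0). One shortest path:
  1. fill(C) -> (A=0 B=0 C=7)
  2. pour(C -> A) -> (A=3 B=0 C=4)
  3. empty(A) -> (A=0 B=0 C=4)
  4. pour(C -> A) -> (A=3 B=0 C=1)
  5. empty(A) -> (A=0 B=0 C=1)
Reached target in 5 moves.

Answer: 5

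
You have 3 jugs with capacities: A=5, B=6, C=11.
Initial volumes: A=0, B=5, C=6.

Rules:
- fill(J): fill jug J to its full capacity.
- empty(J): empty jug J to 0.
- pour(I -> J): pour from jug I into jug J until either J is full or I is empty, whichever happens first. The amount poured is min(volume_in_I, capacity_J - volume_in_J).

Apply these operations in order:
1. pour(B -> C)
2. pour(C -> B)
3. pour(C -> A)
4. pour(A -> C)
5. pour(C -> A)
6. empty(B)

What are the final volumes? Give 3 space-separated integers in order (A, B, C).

Answer: 5 0 0

Derivation:
Step 1: pour(B -> C) -> (A=0 B=0 C=11)
Step 2: pour(C -> B) -> (A=0 B=6 C=5)
Step 3: pour(C -> A) -> (A=5 B=6 C=0)
Step 4: pour(A -> C) -> (A=0 B=6 C=5)
Step 5: pour(C -> A) -> (A=5 B=6 C=0)
Step 6: empty(B) -> (A=5 B=0 C=0)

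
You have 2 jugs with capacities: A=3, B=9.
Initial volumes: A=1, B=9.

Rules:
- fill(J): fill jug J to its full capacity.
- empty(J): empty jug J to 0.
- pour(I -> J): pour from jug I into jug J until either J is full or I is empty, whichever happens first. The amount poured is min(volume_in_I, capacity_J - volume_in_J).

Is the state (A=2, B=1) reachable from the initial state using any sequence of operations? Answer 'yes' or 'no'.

BFS explored all 16 reachable states.
Reachable set includes: (0,0), (0,1), (0,3), (0,4), (0,6), (0,7), (0,9), (1,0), (1,9), (3,0), (3,1), (3,3) ...
Target (A=2, B=1) not in reachable set → no.

Answer: no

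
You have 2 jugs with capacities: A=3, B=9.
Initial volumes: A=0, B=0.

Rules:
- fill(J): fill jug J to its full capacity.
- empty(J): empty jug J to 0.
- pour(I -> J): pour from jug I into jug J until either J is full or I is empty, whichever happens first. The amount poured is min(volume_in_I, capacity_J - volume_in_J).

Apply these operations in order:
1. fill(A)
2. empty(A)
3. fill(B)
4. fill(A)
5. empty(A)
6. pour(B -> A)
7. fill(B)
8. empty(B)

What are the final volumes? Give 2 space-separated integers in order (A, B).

Step 1: fill(A) -> (A=3 B=0)
Step 2: empty(A) -> (A=0 B=0)
Step 3: fill(B) -> (A=0 B=9)
Step 4: fill(A) -> (A=3 B=9)
Step 5: empty(A) -> (A=0 B=9)
Step 6: pour(B -> A) -> (A=3 B=6)
Step 7: fill(B) -> (A=3 B=9)
Step 8: empty(B) -> (A=3 B=0)

Answer: 3 0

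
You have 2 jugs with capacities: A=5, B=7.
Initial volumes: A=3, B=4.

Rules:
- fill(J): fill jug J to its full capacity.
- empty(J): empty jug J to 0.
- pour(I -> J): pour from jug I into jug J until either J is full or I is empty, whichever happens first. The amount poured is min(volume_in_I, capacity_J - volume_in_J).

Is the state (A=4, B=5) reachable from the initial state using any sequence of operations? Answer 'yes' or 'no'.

BFS explored all 25 reachable states.
Reachable set includes: (0,0), (0,1), (0,2), (0,3), (0,4), (0,5), (0,6), (0,7), (1,0), (1,7), (2,0), (2,7) ...
Target (A=4, B=5) not in reachable set → no.

Answer: no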